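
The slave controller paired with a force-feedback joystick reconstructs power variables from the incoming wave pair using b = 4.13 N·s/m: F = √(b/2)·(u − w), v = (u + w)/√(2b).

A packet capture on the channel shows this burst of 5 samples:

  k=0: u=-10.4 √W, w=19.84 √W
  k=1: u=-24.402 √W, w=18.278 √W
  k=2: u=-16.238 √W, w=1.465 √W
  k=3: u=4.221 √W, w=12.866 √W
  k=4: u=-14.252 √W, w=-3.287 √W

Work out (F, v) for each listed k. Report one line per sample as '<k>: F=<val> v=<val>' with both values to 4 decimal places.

0: F=-43.4552 v=3.2846
1: F=-61.3316 v=-2.1308
2: F=-25.4394 v=-5.1402
3: F=-12.4230 v=5.9453
4: F=-15.7568 v=-6.1026

k=0: u−w=-30.2400, u+w=9.4400; √(b/2)=1.4370, √(2b)=2.8740; F=1.4370×(-30.24)=-43.4552, v=9.4400/2.8740=3.2846
k=1: u−w=-42.6800, u+w=-6.1240; √(b/2)=1.4370, √(2b)=2.8740; F=1.4370×(-42.68)=-61.3316, v=-6.1240/2.8740=-2.1308
k=2: u−w=-17.7030, u+w=-14.7730; √(b/2)=1.4370, √(2b)=2.8740; F=1.4370×(-17.703)=-25.4394, v=-14.7730/2.8740=-5.1402
k=3: u−w=-8.6450, u+w=17.0870; √(b/2)=1.4370, √(2b)=2.8740; F=1.4370×(-8.645)=-12.4230, v=17.0870/2.8740=5.9453
k=4: u−w=-10.9650, u+w=-17.5390; √(b/2)=1.4370, √(2b)=2.8740; F=1.4370×(-10.965)=-15.7568, v=-17.5390/2.8740=-6.1026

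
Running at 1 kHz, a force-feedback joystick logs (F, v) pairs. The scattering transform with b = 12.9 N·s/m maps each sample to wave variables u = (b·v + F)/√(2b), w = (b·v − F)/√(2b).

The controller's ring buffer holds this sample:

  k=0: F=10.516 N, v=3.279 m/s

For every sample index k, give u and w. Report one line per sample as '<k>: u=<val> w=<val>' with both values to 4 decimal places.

k=0: b·v=12.9×3.279=42.2991; √(2b)=5.0794; u=(42.2991+10.516)/5.0794=10.3980, w=(42.2991−10.516)/5.0794=6.2573

0: u=10.3980 w=6.2573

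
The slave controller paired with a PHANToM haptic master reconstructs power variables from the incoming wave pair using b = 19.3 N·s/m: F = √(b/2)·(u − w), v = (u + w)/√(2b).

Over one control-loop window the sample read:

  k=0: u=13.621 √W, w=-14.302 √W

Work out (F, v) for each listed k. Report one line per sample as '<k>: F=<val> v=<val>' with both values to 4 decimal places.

0: F=86.7413 v=-0.1096

k=0: u−w=27.9230, u+w=-0.6810; √(b/2)=3.1064, √(2b)=6.2129; F=3.1064×27.923=86.7413, v=-0.6810/6.2129=-0.1096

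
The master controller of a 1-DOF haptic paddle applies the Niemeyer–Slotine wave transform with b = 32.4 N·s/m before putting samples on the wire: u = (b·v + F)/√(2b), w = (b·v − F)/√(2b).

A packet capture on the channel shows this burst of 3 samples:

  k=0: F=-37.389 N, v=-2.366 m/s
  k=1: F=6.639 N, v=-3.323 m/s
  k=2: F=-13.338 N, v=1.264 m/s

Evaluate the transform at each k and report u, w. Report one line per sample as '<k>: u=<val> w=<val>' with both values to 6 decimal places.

k=0: b·v=32.4×(-2.366)=-76.658400; √(2b)=8.049845; u=(-76.658400+(-37.389))/8.049845=-14.167652, w=(-76.658400−(-37.389))/8.049845=-4.878280
k=1: b·v=32.4×(-3.323)=-107.665200; √(2b)=8.049845; u=(-107.665200+6.639)/8.049845=-12.550081, w=(-107.665200−6.639)/8.049845=-14.199553
k=2: b·v=32.4×1.264=40.953600; √(2b)=8.049845; u=(40.953600+(-13.338))/8.049845=3.430575, w=(40.953600−(-13.338))/8.049845=6.744428

0: u=-14.167652 w=-4.878280
1: u=-12.550081 w=-14.199553
2: u=3.430575 w=6.744428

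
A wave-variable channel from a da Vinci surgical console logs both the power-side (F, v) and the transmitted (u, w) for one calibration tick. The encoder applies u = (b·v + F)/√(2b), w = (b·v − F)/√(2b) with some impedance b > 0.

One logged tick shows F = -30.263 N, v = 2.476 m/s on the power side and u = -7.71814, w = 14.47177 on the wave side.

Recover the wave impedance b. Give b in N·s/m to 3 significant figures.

u + w = 6.7536;  u + w = √(2b)·v, so √(2b) = 6.7536/2.476 = 2.7276.
b = (√(2b))²/2 = 7.4400/2 = 3.7200.
(Check via u − w = 2F/√(2b): u − w = -22.1899, 2F/√(2b) = -22.1899.)

b = 3.72 N·s/m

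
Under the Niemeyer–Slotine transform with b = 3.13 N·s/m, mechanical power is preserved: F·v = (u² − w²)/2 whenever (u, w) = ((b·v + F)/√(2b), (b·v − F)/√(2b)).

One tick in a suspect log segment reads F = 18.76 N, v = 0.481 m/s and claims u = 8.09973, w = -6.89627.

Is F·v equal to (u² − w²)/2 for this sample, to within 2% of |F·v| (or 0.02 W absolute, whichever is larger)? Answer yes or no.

F·v = 18.76×0.481 = 9.02356 W.
(u² − w²)/2 = (65.60563 − 47.55854)/2 = 9.02354 W.
|Δ| = 0.00002;  2% of max(1, |F·v|) = 0.18047.

yes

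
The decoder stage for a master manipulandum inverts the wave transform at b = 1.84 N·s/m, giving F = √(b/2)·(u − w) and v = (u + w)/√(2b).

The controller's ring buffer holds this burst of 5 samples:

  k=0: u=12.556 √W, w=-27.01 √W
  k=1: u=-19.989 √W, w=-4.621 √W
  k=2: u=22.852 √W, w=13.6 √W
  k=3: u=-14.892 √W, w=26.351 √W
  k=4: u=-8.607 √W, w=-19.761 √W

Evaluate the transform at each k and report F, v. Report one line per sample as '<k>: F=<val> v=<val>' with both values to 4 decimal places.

0: F=37.9504 v=-7.5347
1: F=-14.7405 v=-12.8288
2: F=8.8742 v=19.0019
3: F=-39.5589 v=5.9734
4: F=10.6985 v=-14.7878

k=0: u−w=39.5660, u+w=-14.4540; √(b/2)=0.9592, √(2b)=1.9183; F=0.9592×39.566=37.9504, v=-14.4540/1.9183=-7.5347
k=1: u−w=-15.3680, u+w=-24.6100; √(b/2)=0.9592, √(2b)=1.9183; F=0.9592×(-15.368)=-14.7405, v=-24.6100/1.9183=-12.8288
k=2: u−w=9.2520, u+w=36.4520; √(b/2)=0.9592, √(2b)=1.9183; F=0.9592×9.252=8.8742, v=36.4520/1.9183=19.0019
k=3: u−w=-41.2430, u+w=11.4590; √(b/2)=0.9592, √(2b)=1.9183; F=0.9592×(-41.243)=-39.5589, v=11.4590/1.9183=5.9734
k=4: u−w=11.1540, u+w=-28.3680; √(b/2)=0.9592, √(2b)=1.9183; F=0.9592×11.154=10.6985, v=-28.3680/1.9183=-14.7878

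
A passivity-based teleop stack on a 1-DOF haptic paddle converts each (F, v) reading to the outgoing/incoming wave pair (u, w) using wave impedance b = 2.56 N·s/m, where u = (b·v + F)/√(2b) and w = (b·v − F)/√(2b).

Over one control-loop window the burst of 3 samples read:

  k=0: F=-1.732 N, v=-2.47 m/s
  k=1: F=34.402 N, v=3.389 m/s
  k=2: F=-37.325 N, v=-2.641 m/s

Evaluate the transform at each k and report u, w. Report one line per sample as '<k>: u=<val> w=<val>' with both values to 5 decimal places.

k=0: b·v=2.56×(-2.47)=-6.32320; √(2b)=2.26274; u=(-6.32320+(-1.732))/2.26274=-3.55993, w=(-6.32320−(-1.732))/2.26274=-2.02904
k=1: b·v=2.56×3.389=8.67584; √(2b)=2.26274; u=(8.67584+34.402)/2.26274=19.03790, w=(8.67584−34.402)/2.26274=-11.36946
k=2: b·v=2.56×(-2.641)=-6.76096; √(2b)=2.26274; u=(-6.76096+(-37.325))/2.26274=-19.48343, w=(-6.76096−(-37.325))/2.26274=13.50752

0: u=-3.55993 w=-2.02904
1: u=19.03790 w=-11.36946
2: u=-19.48343 w=13.50752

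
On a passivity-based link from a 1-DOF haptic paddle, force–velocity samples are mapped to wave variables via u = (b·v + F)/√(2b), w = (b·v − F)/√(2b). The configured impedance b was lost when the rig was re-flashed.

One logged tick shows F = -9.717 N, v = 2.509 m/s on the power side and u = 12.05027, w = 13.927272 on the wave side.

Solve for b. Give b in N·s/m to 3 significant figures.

b = 53.6 N·s/m

u + w = 25.977542;  u + w = √(2b)·v, so √(2b) = 25.977542/2.509 = 10.353743.
b = (√(2b))²/2 = 107.200001/2 = 53.600000.
(Check via u − w = 2F/√(2b): u − w = -1.877002, 2F/√(2b) = -1.877002.)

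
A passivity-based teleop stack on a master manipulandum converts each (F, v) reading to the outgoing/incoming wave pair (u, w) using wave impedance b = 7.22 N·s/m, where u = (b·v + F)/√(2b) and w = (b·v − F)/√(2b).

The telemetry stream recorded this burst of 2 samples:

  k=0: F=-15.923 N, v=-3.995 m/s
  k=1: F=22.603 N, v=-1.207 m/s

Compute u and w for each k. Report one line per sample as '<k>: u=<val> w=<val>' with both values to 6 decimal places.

0: u=-11.780763 w=-3.400237
1: u=3.654858 w=-8.241458

k=0: b·v=7.22×(-3.995)=-28.843900; √(2b)=3.800000; u=(-28.843900+(-15.923))/3.800000=-11.780763, w=(-28.843900−(-15.923))/3.800000=-3.400237
k=1: b·v=7.22×(-1.207)=-8.714540; √(2b)=3.800000; u=(-8.714540+22.603)/3.800000=3.654858, w=(-8.714540−22.603)/3.800000=-8.241458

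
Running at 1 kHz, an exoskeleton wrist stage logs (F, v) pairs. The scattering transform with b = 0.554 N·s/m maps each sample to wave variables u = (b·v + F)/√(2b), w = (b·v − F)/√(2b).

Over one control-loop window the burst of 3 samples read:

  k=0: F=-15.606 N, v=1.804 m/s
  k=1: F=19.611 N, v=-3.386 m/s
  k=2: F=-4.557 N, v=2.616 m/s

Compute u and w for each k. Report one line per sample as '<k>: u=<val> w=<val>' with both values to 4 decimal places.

k=0: b·v=0.554×1.804=0.9994; √(2b)=1.0526; u=(0.9994+(-15.606))/1.0526=-13.8765, w=(0.9994−(-15.606))/1.0526=15.7754
k=1: b·v=0.554×(-3.386)=-1.8758; √(2b)=1.0526; u=(-1.8758+19.611)/1.0526=16.8487, w=(-1.8758−19.611)/1.0526=-20.4128
k=2: b·v=0.554×2.616=1.4493; √(2b)=1.0526; u=(1.4493+(-4.557))/1.0526=-2.9524, w=(1.4493−(-4.557))/1.0526=5.7060

0: u=-13.8765 w=15.7754
1: u=16.8487 w=-20.4128
2: u=-2.9524 w=5.7060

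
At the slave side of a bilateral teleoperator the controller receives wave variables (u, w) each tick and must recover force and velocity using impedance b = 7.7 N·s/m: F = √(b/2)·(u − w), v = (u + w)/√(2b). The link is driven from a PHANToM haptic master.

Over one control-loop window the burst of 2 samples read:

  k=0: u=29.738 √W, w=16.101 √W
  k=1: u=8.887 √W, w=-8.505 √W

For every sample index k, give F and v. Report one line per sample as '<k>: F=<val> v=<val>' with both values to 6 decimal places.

0: F=26.757726 v=11.680859
1: F=34.125568 v=0.097343

k=0: u−w=13.637000, u+w=45.839000; √(b/2)=1.962142, √(2b)=3.924283; F=1.962142×13.637=26.757726, v=45.839000/3.924283=11.680859
k=1: u−w=17.392000, u+w=0.382000; √(b/2)=1.962142, √(2b)=3.924283; F=1.962142×17.392=34.125568, v=0.382000/3.924283=0.097343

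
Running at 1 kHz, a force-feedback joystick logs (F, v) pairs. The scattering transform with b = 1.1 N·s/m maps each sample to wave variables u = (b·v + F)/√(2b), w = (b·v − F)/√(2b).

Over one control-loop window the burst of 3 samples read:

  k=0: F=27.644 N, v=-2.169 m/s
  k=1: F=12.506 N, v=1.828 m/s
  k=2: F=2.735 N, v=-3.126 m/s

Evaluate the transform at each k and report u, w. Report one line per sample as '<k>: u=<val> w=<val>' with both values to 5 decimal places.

k=0: b·v=1.1×(-2.169)=-2.38590; √(2b)=1.48324; u=(-2.38590+27.644)/1.48324=17.02901, w=(-2.38590−27.644)/1.48324=-20.24615
k=1: b·v=1.1×1.828=2.01080; √(2b)=1.48324; u=(2.01080+12.506)/1.48324=9.78722, w=(2.01080−12.506)/1.48324=-7.07586
k=2: b·v=1.1×(-3.126)=-3.43860; √(2b)=1.48324; u=(-3.43860+2.735)/1.48324=-0.47437, w=(-3.43860−2.735)/1.48324=-4.16224

0: u=17.02901 w=-20.24615
1: u=9.78722 w=-7.07586
2: u=-0.47437 w=-4.16224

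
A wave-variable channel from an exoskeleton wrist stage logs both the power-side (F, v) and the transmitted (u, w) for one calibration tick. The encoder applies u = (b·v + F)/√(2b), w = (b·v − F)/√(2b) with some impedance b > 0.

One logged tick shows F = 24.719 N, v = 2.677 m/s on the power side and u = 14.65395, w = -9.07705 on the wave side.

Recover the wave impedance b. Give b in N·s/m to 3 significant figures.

u + w = 5.57690;  u + w = √(2b)·v, so √(2b) = 5.57690/2.677 = 2.08326.
b = (√(2b))²/2 = 4.33999/2 = 2.17000.
(Check via u − w = 2F/√(2b): u − w = 23.73100, 2F/√(2b) = 23.73102.)

b = 2.17 N·s/m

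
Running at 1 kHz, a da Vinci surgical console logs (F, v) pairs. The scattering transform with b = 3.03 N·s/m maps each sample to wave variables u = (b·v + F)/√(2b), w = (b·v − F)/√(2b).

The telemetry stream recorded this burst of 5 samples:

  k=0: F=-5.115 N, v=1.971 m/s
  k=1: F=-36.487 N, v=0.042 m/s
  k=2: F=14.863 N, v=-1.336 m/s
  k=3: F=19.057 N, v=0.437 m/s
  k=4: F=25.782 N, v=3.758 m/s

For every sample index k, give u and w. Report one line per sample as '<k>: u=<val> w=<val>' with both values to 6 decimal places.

0: u=0.348185 w=4.503839
1: u=-14.770135 w=14.873526
2: u=4.393261 w=-7.682101
3: u=8.279260 w=-7.203494
4: u=15.098769 w=-5.847675

k=0: b·v=3.03×1.971=5.972130; √(2b)=2.461707; u=(5.972130+(-5.115))/2.461707=0.348185, w=(5.972130−(-5.115))/2.461707=4.503839
k=1: b·v=3.03×0.042=0.127260; √(2b)=2.461707; u=(0.127260+(-36.487))/2.461707=-14.770135, w=(0.127260−(-36.487))/2.461707=14.873526
k=2: b·v=3.03×(-1.336)=-4.048080; √(2b)=2.461707; u=(-4.048080+14.863)/2.461707=4.393261, w=(-4.048080−14.863)/2.461707=-7.682101
k=3: b·v=3.03×0.437=1.324110; √(2b)=2.461707; u=(1.324110+19.057)/2.461707=8.279260, w=(1.324110−19.057)/2.461707=-7.203494
k=4: b·v=3.03×3.758=11.386740; √(2b)=2.461707; u=(11.386740+25.782)/2.461707=15.098769, w=(11.386740−25.782)/2.461707=-5.847675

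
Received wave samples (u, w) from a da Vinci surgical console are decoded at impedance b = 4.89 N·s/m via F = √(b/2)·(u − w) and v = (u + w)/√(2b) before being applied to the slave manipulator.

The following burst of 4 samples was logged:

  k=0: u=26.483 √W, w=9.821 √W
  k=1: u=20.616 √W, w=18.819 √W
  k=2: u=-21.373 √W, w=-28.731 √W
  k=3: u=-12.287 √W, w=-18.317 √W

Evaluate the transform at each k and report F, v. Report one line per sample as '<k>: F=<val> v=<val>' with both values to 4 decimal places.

k=0: u−w=16.6620, u+w=36.3040; √(b/2)=1.5636, √(2b)=3.1273; F=1.5636×16.662=26.0535, v=36.3040/3.1273=11.6087
k=1: u−w=1.7970, u+w=39.4350; √(b/2)=1.5636, √(2b)=3.1273; F=1.5636×1.797=2.8099, v=39.4350/3.1273=12.6099
k=2: u−w=7.3580, u+w=-50.1040; √(b/2)=1.5636, √(2b)=3.1273; F=1.5636×7.358=11.5053, v=-50.1040/3.1273=-16.0215
k=3: u−w=6.0300, u+w=-30.6040; √(b/2)=1.5636, √(2b)=3.1273; F=1.5636×6.03=9.4288, v=-30.6040/3.1273=-9.7861

0: F=26.0535 v=11.6087
1: F=2.8099 v=12.6099
2: F=11.5053 v=-16.0215
3: F=9.4288 v=-9.7861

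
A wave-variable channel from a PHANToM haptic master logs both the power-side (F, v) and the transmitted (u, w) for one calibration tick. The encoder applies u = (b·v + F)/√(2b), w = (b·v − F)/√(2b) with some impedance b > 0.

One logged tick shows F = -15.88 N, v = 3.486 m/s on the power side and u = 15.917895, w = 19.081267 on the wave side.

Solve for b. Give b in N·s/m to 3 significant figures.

u + w = 34.999162;  u + w = √(2b)·v, so √(2b) = 34.999162/3.486 = 10.039920.
b = (√(2b))²/2 = 100.799999/2 = 50.399999.
(Check via u − w = 2F/√(2b): u − w = -3.163372, 2F/√(2b) = -3.163372.)

b = 50.4 N·s/m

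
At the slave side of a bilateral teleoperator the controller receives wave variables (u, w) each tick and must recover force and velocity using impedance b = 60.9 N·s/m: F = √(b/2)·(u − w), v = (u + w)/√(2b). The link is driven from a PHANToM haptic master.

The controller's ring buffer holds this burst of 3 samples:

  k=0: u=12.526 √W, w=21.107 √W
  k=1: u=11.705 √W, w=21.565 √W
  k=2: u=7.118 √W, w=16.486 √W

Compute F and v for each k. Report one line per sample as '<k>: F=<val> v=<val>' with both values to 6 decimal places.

k=0: u−w=-8.581000, u+w=33.633000; √(b/2)=5.518152, √(2b)=11.036304; F=5.518152×(-8.581)=-47.351261, v=33.633000/11.036304=3.047488
k=1: u−w=-9.860000, u+w=33.270000; √(b/2)=5.518152, √(2b)=11.036304; F=5.518152×(-9.86)=-54.408977, v=33.270000/11.036304=3.014596
k=2: u−w=-9.368000, u+w=23.604000; √(b/2)=5.518152, √(2b)=11.036304; F=5.518152×(-9.368)=-51.694047, v=23.604000/11.036304=2.138760

0: F=-47.351261 v=3.047488
1: F=-54.408977 v=3.014596
2: F=-51.694047 v=2.138760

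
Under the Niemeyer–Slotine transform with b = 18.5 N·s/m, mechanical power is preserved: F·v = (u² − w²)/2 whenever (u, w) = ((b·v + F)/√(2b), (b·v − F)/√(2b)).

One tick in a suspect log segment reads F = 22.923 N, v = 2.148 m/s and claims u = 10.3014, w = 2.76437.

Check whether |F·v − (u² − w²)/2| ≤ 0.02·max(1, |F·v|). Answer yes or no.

yes

F·v = 22.923×2.148 = 49.23860 W.
(u² − w²)/2 = (106.11884 − 7.64174)/2 = 49.23855 W.
|Δ| = 0.00005;  2% of max(1, |F·v|) = 0.98477.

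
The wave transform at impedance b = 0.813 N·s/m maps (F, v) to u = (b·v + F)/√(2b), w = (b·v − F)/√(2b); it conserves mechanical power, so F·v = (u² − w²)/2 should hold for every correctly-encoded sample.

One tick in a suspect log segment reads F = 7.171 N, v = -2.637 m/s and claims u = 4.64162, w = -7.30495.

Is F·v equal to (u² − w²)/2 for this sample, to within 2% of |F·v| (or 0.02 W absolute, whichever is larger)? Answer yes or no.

no

F·v = 7.171×(-2.637) = -18.9099 W.
(u² − w²)/2 = (21.5446 − 53.3623)/2 = -15.9088 W.
|Δ| = 3.0011;  2% of max(1, |F·v|) = 0.3782.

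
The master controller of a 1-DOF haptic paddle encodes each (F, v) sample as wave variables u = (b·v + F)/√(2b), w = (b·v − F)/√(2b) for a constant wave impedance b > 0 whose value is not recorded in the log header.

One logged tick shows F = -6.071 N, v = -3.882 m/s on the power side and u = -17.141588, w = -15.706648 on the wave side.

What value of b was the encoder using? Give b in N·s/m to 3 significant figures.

u + w = -32.848236;  u + w = √(2b)·v, so √(2b) = -32.848236/(-3.882) = 8.461679.
b = (√(2b))²/2 = 71.600003/2 = 35.800002.
(Check via u − w = 2F/√(2b): u − w = -1.434940, 2F/√(2b) = -1.434940.)

b = 35.8 N·s/m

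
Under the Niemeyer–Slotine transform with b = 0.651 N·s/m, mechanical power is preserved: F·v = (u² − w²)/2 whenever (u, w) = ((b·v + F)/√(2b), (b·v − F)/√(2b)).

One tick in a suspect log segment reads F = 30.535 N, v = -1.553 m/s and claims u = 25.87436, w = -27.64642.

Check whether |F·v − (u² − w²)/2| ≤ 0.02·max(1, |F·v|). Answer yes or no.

yes

F·v = 30.535×(-1.553) = -47.42085 W.
(u² − w²)/2 = (669.48251 − 764.32454)/2 = -47.42102 W.
|Δ| = 0.00016;  2% of max(1, |F·v|) = 0.94842.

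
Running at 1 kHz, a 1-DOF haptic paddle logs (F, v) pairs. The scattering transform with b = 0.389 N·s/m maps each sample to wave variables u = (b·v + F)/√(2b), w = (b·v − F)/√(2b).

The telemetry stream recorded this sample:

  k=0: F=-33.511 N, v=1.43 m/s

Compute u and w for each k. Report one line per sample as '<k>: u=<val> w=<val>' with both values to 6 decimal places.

k=0: b·v=0.389×1.43=0.556270; √(2b)=0.882043; u=(0.556270+(-33.511))/0.882043=-37.361814, w=(0.556270−(-33.511))/0.882043=38.623136

0: u=-37.361814 w=38.623136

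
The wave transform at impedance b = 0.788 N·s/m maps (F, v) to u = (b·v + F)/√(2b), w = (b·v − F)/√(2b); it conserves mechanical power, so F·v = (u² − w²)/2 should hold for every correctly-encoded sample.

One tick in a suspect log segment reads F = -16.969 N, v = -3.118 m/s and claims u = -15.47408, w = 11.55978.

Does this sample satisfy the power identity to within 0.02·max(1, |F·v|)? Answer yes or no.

yes

F·v = (-16.969)×(-3.118) = 52.9093 W.
(u² − w²)/2 = (239.4472 − 133.6285)/2 = 52.9093 W.
|Δ| = 0.0000;  2% of max(1, |F·v|) = 1.0582.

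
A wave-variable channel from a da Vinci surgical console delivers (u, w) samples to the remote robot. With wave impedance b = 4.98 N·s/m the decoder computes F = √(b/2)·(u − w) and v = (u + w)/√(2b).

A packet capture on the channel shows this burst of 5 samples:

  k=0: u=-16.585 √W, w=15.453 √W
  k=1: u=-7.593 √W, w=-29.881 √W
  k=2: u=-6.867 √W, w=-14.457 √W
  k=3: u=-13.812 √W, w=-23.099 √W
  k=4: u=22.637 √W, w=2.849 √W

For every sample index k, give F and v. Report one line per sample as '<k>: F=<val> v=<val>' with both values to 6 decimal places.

0: F=-50.555111 v=-0.358688
1: F=35.169871 v=-11.874091
2: F=11.976818 v=-6.756768
3: F=14.654639 v=-11.695698
4: F=31.224937 v=8.075548

k=0: u−w=-32.038000, u+w=-1.132000; √(b/2)=1.577973, √(2b)=3.155947; F=1.577973×(-32.038)=-50.555111, v=-1.132000/3.155947=-0.358688
k=1: u−w=22.288000, u+w=-37.474000; √(b/2)=1.577973, √(2b)=3.155947; F=1.577973×22.288=35.169871, v=-37.474000/3.155947=-11.874091
k=2: u−w=7.590000, u+w=-21.324000; √(b/2)=1.577973, √(2b)=3.155947; F=1.577973×7.59=11.976818, v=-21.324000/3.155947=-6.756768
k=3: u−w=9.287000, u+w=-36.911000; √(b/2)=1.577973, √(2b)=3.155947; F=1.577973×9.287=14.654639, v=-36.911000/3.155947=-11.695698
k=4: u−w=19.788000, u+w=25.486000; √(b/2)=1.577973, √(2b)=3.155947; F=1.577973×19.788=31.224937, v=25.486000/3.155947=8.075548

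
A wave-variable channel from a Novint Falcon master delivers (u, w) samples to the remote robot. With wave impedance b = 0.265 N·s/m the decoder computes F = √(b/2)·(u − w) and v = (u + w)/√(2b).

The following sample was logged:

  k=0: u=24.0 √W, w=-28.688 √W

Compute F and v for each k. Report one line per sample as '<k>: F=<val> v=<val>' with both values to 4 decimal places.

0: F=19.1787 v=-6.4395

k=0: u−w=52.6880, u+w=-4.6880; √(b/2)=0.3640, √(2b)=0.7280; F=0.3640×52.688=19.1787, v=-4.6880/0.7280=-6.4395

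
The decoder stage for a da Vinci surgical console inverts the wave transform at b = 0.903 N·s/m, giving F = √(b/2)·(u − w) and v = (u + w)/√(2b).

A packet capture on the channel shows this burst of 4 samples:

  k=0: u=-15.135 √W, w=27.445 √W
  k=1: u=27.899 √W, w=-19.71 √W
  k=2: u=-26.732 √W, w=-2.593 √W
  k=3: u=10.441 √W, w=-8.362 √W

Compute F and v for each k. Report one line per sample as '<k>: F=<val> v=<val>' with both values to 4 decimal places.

0: F=-28.6111 v=9.1601
1: F=31.9903 v=6.0936
2: F=-16.2199 v=-21.8212
3: F=12.6344 v=1.5470

k=0: u−w=-42.5800, u+w=12.3100; √(b/2)=0.6719, √(2b)=1.3439; F=0.6719×(-42.58)=-28.6111, v=12.3100/1.3439=9.1601
k=1: u−w=47.6090, u+w=8.1890; √(b/2)=0.6719, √(2b)=1.3439; F=0.6719×47.609=31.9903, v=8.1890/1.3439=6.0936
k=2: u−w=-24.1390, u+w=-29.3250; √(b/2)=0.6719, √(2b)=1.3439; F=0.6719×(-24.139)=-16.2199, v=-29.3250/1.3439=-21.8212
k=3: u−w=18.8030, u+w=2.0790; √(b/2)=0.6719, √(2b)=1.3439; F=0.6719×18.803=12.6344, v=2.0790/1.3439=1.5470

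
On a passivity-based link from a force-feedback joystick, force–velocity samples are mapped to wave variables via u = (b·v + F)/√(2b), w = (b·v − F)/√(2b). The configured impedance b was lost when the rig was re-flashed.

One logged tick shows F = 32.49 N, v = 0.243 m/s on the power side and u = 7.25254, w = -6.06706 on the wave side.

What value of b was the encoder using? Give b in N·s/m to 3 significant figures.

u + w = 1.18548;  u + w = √(2b)·v, so √(2b) = 1.18548/0.243 = 4.87852.
b = (√(2b))²/2 = 23.79994/2 = 11.89997.
(Check via u − w = 2F/√(2b): u − w = 13.31960, 2F/√(2b) = 13.31962.)

b = 11.9 N·s/m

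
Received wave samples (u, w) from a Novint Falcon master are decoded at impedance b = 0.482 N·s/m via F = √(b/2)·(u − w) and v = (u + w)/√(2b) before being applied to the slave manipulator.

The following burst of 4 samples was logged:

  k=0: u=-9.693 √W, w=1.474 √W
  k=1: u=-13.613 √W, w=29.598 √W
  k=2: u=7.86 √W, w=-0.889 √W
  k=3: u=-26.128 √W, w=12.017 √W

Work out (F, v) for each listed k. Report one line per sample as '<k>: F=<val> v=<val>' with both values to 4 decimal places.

0: F=-5.4821 v=-8.3711
1: F=-21.2130 v=16.2807
2: F=4.2950 v=7.1000
3: F=-18.7260 v=-14.3721

k=0: u−w=-11.1670, u+w=-8.2190; √(b/2)=0.4909, √(2b)=0.9818; F=0.4909×(-11.167)=-5.4821, v=-8.2190/0.9818=-8.3711
k=1: u−w=-43.2110, u+w=15.9850; √(b/2)=0.4909, √(2b)=0.9818; F=0.4909×(-43.211)=-21.2130, v=15.9850/0.9818=16.2807
k=2: u−w=8.7490, u+w=6.9710; √(b/2)=0.4909, √(2b)=0.9818; F=0.4909×8.749=4.2950, v=6.9710/0.9818=7.1000
k=3: u−w=-38.1450, u+w=-14.1110; √(b/2)=0.4909, √(2b)=0.9818; F=0.4909×(-38.145)=-18.7260, v=-14.1110/0.9818=-14.3721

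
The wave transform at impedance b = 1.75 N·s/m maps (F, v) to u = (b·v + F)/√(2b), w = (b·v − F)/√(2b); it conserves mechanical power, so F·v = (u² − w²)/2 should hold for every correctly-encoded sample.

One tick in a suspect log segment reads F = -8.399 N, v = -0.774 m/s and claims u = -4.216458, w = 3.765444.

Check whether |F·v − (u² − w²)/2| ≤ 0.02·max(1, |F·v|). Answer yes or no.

F·v = (-8.399)×(-0.774) = 6.500826 W.
(u² − w²)/2 = (17.778518 − 14.178569)/2 = 1.799975 W.
|Δ| = 4.700851;  2% of max(1, |F·v|) = 0.130017.

no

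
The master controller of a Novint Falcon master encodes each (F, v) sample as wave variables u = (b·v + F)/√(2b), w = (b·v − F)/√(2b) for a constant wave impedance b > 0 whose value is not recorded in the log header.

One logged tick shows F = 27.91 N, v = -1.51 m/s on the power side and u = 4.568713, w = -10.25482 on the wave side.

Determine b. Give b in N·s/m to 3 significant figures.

u + w = -5.686107;  u + w = √(2b)·v, so √(2b) = -5.686107/(-1.51) = 3.765634.
b = (√(2b))²/2 = 14.179998/2 = 7.089999.
(Check via u − w = 2F/√(2b): u − w = 14.823533, 2F/√(2b) = 14.823534.)

b = 7.09 N·s/m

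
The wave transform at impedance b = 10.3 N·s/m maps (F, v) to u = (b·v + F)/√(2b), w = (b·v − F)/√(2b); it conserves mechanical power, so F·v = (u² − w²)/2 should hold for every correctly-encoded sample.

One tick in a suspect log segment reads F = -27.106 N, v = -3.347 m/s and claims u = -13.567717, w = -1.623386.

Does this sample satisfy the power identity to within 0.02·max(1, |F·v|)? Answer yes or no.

yes

F·v = (-27.106)×(-3.347) = 90.723782 W.
(u² − w²)/2 = (184.082945 − 2.635382)/2 = 90.723781 W.
|Δ| = 0.000001;  2% of max(1, |F·v|) = 1.814476.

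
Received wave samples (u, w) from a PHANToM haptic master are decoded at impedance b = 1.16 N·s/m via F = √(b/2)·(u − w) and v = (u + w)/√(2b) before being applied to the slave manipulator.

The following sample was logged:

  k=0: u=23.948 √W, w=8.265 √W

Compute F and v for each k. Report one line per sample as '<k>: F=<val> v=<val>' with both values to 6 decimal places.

0: F=11.943817 v=21.148871

k=0: u−w=15.683000, u+w=32.213000; √(b/2)=0.761577, √(2b)=1.523155; F=0.761577×15.683=11.943817, v=32.213000/1.523155=21.148871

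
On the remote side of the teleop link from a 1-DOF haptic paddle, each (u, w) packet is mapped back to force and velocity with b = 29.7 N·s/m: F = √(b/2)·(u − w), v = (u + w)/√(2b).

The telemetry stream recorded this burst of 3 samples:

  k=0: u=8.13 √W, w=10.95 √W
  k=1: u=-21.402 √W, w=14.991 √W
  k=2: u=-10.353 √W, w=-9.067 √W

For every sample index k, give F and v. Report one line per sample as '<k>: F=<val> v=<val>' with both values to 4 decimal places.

0: F=-10.8671 v=2.4756
1: F=-140.2430 v=-0.8318
2: F=-4.9557 v=-2.5197

k=0: u−w=-2.8200, u+w=19.0800; √(b/2)=3.8536, √(2b)=7.7071; F=3.8536×(-2.82)=-10.8671, v=19.0800/7.7071=2.4756
k=1: u−w=-36.3930, u+w=-6.4110; √(b/2)=3.8536, √(2b)=7.7071; F=3.8536×(-36.393)=-140.2430, v=-6.4110/7.7071=-0.8318
k=2: u−w=-1.2860, u+w=-19.4200; √(b/2)=3.8536, √(2b)=7.7071; F=3.8536×(-1.286)=-4.9557, v=-19.4200/7.7071=-2.5197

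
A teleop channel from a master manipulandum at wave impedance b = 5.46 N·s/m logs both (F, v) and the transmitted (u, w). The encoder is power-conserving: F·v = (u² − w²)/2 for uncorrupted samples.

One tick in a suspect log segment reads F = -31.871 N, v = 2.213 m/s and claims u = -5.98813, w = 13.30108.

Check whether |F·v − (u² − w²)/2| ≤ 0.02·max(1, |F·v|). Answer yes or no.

F·v = (-31.871)×2.213 = -70.53052 W.
(u² − w²)/2 = (35.85770 − 176.91873)/2 = -70.53051 W.
|Δ| = 0.00001;  2% of max(1, |F·v|) = 1.41061.

yes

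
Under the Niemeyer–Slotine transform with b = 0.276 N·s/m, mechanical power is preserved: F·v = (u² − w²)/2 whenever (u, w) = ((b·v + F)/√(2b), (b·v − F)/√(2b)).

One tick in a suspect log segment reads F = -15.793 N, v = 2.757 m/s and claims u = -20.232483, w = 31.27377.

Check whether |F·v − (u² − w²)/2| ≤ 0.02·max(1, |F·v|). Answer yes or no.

no

F·v = (-15.793)×2.757 = -43.541301 W.
(u² − w²)/2 = (409.353368 − 978.048690)/2 = -284.347661 W.
|Δ| = 240.806360;  2% of max(1, |F·v|) = 0.870826.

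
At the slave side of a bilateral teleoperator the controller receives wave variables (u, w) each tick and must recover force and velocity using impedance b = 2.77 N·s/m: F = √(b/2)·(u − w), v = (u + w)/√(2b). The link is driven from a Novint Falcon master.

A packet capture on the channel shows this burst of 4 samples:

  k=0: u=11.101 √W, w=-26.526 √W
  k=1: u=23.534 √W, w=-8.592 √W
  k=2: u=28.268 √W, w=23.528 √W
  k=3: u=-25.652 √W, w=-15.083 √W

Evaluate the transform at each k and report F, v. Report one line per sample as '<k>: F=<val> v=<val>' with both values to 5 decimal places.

k=0: u−w=37.62700, u+w=-15.42500; √(b/2)=1.17686, √(2b)=2.35372; F=1.17686×37.627=44.28172, v=-15.42500/2.35372=-6.55345
k=1: u−w=32.12600, u+w=14.94200; √(b/2)=1.17686, √(2b)=2.35372; F=1.17686×32.126=37.80781, v=14.94200/2.35372=6.34825
k=2: u−w=4.74000, u+w=51.79600; √(b/2)=1.17686, √(2b)=2.35372; F=1.17686×4.74=5.57832, v=51.79600/2.35372=22.00601
k=3: u−w=-10.56900, u+w=-40.73500; √(b/2)=1.17686, √(2b)=2.35372; F=1.17686×(-10.569)=-12.43824, v=-40.73500/2.35372=-17.30664

0: F=44.28172 v=-6.55345
1: F=37.80781 v=6.34825
2: F=5.57832 v=22.00601
3: F=-12.43824 v=-17.30664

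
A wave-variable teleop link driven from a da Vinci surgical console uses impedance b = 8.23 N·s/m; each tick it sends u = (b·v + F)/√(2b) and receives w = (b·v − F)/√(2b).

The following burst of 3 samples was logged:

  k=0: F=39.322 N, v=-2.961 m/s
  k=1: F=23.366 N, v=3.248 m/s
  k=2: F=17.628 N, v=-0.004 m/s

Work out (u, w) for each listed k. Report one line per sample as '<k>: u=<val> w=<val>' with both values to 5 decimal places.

k=0: b·v=8.23×(-2.961)=-24.36903; √(2b)=4.05709; u=(-24.36903+39.322)/4.05709=3.68564, w=(-24.36903−39.322)/4.05709=-15.69869
k=1: b·v=8.23×3.248=26.73104; √(2b)=4.05709; u=(26.73104+23.366)/4.05709=12.34802, w=(26.73104−23.366)/4.05709=0.82942
k=2: b·v=8.23×(-0.004)=-0.03292; √(2b)=4.05709; u=(-0.03292+17.628)/4.05709=4.33687, w=(-0.03292−17.628)/4.05709=-4.35310

0: u=3.68564 w=-15.69869
1: u=12.34802 w=0.82942
2: u=4.33687 w=-4.35310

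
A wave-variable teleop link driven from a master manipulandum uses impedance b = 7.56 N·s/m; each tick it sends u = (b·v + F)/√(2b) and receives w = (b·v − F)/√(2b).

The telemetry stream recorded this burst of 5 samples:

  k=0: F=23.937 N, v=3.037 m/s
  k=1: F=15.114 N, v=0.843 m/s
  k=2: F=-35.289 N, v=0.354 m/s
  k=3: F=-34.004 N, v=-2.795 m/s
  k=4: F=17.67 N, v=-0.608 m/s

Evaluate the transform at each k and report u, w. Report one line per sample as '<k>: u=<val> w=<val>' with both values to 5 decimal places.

k=0: b·v=7.56×3.037=22.95972; √(2b)=3.88844; u=(22.95972+23.937)/3.88844=12.06053, w=(22.95972−23.937)/3.88844=-0.25133
k=1: b·v=7.56×0.843=6.37308; √(2b)=3.88844; u=(6.37308+15.114)/3.88844=5.52588, w=(6.37308−15.114)/3.88844=-2.24792
k=2: b·v=7.56×0.354=2.67624; √(2b)=3.88844; u=(2.67624+(-35.289))/3.88844=-8.38710, w=(2.67624−(-35.289))/3.88844=9.76361
k=3: b·v=7.56×(-2.795)=-21.13020; √(2b)=3.88844; u=(-21.13020+(-34.004))/3.88844=-14.17899, w=(-21.13020−(-34.004))/3.88844=3.31078
k=4: b·v=7.56×(-0.608)=-4.59648; √(2b)=3.88844; u=(-4.59648+17.67)/3.88844=3.36215, w=(-4.59648−17.67)/3.88844=-5.72632

0: u=12.06053 w=-0.25133
1: u=5.52588 w=-2.24792
2: u=-8.38710 w=9.76361
3: u=-14.17899 w=3.31078
4: u=3.36215 w=-5.72632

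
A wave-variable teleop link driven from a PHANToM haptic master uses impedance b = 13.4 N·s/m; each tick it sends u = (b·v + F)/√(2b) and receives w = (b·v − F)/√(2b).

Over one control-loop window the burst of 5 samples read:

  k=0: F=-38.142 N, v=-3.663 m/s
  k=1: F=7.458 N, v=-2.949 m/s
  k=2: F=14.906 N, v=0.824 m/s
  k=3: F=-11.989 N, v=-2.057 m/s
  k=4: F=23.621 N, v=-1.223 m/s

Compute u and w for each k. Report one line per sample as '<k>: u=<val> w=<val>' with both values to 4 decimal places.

0: u=-16.8492 w=-2.1137
1: u=-6.1927 w=-9.0739
2: u=5.0122 w=-0.7465
3: u=-7.6403 w=-3.0085
4: u=1.3971 w=-7.7285

k=0: b·v=13.4×(-3.663)=-49.0842; √(2b)=5.1769; u=(-49.0842+(-38.142))/5.1769=-16.8492, w=(-49.0842−(-38.142))/5.1769=-2.1137
k=1: b·v=13.4×(-2.949)=-39.5166; √(2b)=5.1769; u=(-39.5166+7.458)/5.1769=-6.1927, w=(-39.5166−7.458)/5.1769=-9.0739
k=2: b·v=13.4×0.824=11.0416; √(2b)=5.1769; u=(11.0416+14.906)/5.1769=5.0122, w=(11.0416−14.906)/5.1769=-0.7465
k=3: b·v=13.4×(-2.057)=-27.5638; √(2b)=5.1769; u=(-27.5638+(-11.989))/5.1769=-7.6403, w=(-27.5638−(-11.989))/5.1769=-3.0085
k=4: b·v=13.4×(-1.223)=-16.3882; √(2b)=5.1769; u=(-16.3882+23.621)/5.1769=1.3971, w=(-16.3882−23.621)/5.1769=-7.7285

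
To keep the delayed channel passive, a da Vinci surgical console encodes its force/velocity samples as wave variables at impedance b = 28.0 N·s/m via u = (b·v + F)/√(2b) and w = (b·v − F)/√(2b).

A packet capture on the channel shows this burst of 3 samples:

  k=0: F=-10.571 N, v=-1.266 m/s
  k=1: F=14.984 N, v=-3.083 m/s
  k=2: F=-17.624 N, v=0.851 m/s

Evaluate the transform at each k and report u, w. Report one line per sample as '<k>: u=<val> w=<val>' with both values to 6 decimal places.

0: u=-6.149548 w=-3.324329
1: u=-9.533208 w=-13.537851
2: u=0.829044 w=5.539256

k=0: b·v=28.0×(-1.266)=-35.448000; √(2b)=7.483315; u=(-35.448000+(-10.571))/7.483315=-6.149548, w=(-35.448000−(-10.571))/7.483315=-3.324329
k=1: b·v=28.0×(-3.083)=-86.324000; √(2b)=7.483315; u=(-86.324000+14.984)/7.483315=-9.533208, w=(-86.324000−14.984)/7.483315=-13.537851
k=2: b·v=28.0×0.851=23.828000; √(2b)=7.483315; u=(23.828000+(-17.624))/7.483315=0.829044, w=(23.828000−(-17.624))/7.483315=5.539256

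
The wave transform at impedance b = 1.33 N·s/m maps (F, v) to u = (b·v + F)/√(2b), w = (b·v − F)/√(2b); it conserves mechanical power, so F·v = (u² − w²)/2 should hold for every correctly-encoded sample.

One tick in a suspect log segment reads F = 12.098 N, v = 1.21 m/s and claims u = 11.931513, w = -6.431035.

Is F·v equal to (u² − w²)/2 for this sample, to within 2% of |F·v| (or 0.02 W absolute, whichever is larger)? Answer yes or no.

F·v = 12.098×1.21 = 14.638580 W.
(u² − w²)/2 = (142.361002 − 41.358211)/2 = 50.501396 W.
|Δ| = 35.862816;  2% of max(1, |F·v|) = 0.292772.

no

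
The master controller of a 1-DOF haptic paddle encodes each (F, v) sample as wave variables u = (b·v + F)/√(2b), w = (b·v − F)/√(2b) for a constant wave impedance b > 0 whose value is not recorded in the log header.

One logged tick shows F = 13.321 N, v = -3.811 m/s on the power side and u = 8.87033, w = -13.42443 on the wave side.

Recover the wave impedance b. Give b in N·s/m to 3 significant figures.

b = 0.714 N·s/m

u + w = -4.5541;  u + w = √(2b)·v, so √(2b) = -4.5541/(-3.811) = 1.1950.
b = (√(2b))²/2 = 1.4280/2 = 0.7140.
(Check via u − w = 2F/√(2b): u − w = 22.2948, 2F/√(2b) = 22.2948.)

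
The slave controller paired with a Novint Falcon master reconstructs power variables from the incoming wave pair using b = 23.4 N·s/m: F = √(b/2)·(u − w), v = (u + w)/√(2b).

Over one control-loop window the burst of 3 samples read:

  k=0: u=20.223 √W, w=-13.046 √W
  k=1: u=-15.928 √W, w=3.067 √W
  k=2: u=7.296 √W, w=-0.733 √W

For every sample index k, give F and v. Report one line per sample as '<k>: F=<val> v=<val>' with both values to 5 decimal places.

0: F=113.79749 v=1.04911
1: F=-64.97290 v=-1.87997
2: F=27.46341 v=0.95936

k=0: u−w=33.26900, u+w=7.17700; √(b/2)=3.42053, √(2b)=6.84105; F=3.42053×33.269=113.79749, v=7.17700/6.84105=1.04911
k=1: u−w=-18.99500, u+w=-12.86100; √(b/2)=3.42053, √(2b)=6.84105; F=3.42053×(-18.995)=-64.97290, v=-12.86100/6.84105=-1.87997
k=2: u−w=8.02900, u+w=6.56300; √(b/2)=3.42053, √(2b)=6.84105; F=3.42053×8.029=27.46341, v=6.56300/6.84105=0.95936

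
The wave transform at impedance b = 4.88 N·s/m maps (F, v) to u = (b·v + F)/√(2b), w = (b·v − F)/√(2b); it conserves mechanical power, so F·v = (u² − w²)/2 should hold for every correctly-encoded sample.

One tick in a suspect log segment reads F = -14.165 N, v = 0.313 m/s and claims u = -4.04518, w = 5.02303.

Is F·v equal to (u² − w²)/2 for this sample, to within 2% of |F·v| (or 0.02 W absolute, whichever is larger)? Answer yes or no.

F·v = (-14.165)×0.313 = -4.4336 W.
(u² − w²)/2 = (16.3635 − 25.2308)/2 = -4.4337 W.
|Δ| = 0.0000;  2% of max(1, |F·v|) = 0.0887.

yes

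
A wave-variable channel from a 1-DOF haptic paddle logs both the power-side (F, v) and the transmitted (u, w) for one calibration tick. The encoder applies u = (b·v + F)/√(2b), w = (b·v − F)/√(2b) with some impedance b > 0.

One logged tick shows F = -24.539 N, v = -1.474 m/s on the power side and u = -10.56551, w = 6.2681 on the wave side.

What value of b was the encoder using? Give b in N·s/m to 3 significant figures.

b = 4.25 N·s/m

u + w = -4.2974;  u + w = √(2b)·v, so √(2b) = -4.2974/(-1.474) = 2.9155.
b = (√(2b))²/2 = 8.5000/2 = 4.2500.
(Check via u − w = 2F/√(2b): u − w = -16.8336, 2F/√(2b) = -16.8336.)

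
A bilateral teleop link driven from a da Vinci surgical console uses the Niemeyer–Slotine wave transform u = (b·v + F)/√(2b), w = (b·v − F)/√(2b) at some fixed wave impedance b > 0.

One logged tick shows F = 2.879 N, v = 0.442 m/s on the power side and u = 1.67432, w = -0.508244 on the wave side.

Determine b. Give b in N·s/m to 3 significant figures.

b = 3.48 N·s/m

u + w = 1.166076;  u + w = √(2b)·v, so √(2b) = 1.166076/0.442 = 2.638181.
b = (√(2b))²/2 = 6.959999/2 = 3.479999.
(Check via u − w = 2F/√(2b): u − w = 2.182564, 2F/√(2b) = 2.182564.)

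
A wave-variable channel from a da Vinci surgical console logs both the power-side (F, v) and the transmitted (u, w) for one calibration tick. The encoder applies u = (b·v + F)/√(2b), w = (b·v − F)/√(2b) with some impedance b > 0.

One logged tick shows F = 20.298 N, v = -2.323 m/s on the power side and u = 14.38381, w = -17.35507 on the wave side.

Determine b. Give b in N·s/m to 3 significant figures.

u + w = -2.9713;  u + w = √(2b)·v, so √(2b) = -2.9713/(-2.323) = 1.2791.
b = (√(2b))²/2 = 1.6360/2 = 0.8180.
(Check via u − w = 2F/√(2b): u − w = 31.7389, 2F/√(2b) = 31.7389.)

b = 0.818 N·s/m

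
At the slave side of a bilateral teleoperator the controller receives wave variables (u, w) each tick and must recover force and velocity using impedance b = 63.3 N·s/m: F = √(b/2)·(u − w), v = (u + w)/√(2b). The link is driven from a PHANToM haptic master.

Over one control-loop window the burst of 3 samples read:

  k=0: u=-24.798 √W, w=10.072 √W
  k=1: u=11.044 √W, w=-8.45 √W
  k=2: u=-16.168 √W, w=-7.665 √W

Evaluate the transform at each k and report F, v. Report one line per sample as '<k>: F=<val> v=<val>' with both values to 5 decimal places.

0: F=-196.17281 v=-1.30878
1: F=109.66999 v=0.23054
2: F=-47.83646 v=-2.11818

k=0: u−w=-34.87000, u+w=-14.72600; √(b/2)=5.62583, √(2b)=11.25167; F=5.62583×(-34.87)=-196.17281, v=-14.72600/11.25167=-1.30878
k=1: u−w=19.49400, u+w=2.59400; √(b/2)=5.62583, √(2b)=11.25167; F=5.62583×19.494=109.66999, v=2.59400/11.25167=0.23054
k=2: u−w=-8.50300, u+w=-23.83300; √(b/2)=5.62583, √(2b)=11.25167; F=5.62583×(-8.503)=-47.83646, v=-23.83300/11.25167=-2.11818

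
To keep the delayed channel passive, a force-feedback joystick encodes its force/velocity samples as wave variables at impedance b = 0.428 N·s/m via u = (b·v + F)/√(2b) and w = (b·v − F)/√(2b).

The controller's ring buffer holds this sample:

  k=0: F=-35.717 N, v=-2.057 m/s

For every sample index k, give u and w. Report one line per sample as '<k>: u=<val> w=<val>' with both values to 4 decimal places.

0: u=-39.5561 w=37.6529

k=0: b·v=0.428×(-2.057)=-0.8804; √(2b)=0.9252; u=(-0.8804+(-35.717))/0.9252=-39.5561, w=(-0.8804−(-35.717))/0.9252=37.6529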